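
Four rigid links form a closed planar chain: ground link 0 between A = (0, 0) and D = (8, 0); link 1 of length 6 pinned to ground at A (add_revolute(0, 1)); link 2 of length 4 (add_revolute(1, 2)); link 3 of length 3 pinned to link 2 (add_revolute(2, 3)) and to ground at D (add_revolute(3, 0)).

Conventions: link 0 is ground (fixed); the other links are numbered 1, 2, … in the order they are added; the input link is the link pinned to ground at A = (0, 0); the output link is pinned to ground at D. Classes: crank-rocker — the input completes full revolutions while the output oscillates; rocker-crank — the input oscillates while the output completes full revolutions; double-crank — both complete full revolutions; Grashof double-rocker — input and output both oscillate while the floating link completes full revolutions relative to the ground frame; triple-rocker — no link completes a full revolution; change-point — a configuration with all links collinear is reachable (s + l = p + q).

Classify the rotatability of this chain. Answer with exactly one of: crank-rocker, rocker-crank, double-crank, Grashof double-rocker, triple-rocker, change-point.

lengths: ground=8, input=6, coupler=4, output=3
sorted: s=3 (shortest), l=8 (longest), p+q=10
s + l = 11 vs p + q = 10
s + l > p + q → non-Grashof → no link fully rotates → triple-rocker

triple-rocker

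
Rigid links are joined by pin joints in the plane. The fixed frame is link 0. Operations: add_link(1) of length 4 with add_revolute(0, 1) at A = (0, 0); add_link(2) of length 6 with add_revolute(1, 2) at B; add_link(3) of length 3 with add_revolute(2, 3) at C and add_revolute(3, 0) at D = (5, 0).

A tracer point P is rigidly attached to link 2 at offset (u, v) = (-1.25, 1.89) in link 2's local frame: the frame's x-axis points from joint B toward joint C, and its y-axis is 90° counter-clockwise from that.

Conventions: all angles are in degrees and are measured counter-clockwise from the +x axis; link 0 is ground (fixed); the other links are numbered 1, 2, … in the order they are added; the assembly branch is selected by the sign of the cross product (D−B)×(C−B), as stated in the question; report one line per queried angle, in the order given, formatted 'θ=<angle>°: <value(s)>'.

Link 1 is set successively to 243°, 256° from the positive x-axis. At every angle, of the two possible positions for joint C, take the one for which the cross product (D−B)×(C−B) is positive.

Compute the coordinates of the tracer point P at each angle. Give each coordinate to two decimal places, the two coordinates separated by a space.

A=(0,0), D=(5.00,0)
θ=243°: B = A + 4.00·(cos243°, sin243°) = (-1.8160, -3.5640)
θ=243°: |BD| = 7.6915
θ=243°: circle(B,6.00) ∩ circle(D,3.00): a=5.6009, h=2.1516
θ=243°:   candidates: C₊=(2.1504,0.9380) cross=16.549; C₋=(4.1444,-2.8754) cross=-16.549
θ=243°:   branch + wants cross > 0 → take C=(2.1504,0.9380) (cross=16.549)
θ=243°: ex = (C−B)/|BC| = (0.6611,0.7503); ey = (-0.7503,0.6611)
θ=243°: P = B + -1.25·ex + 1.89·ey = (-4.0604,-3.2525)
θ=256°: B = A + 4.00·(cos256°, sin256°) = (-0.9677, -3.8812)
θ=256°: |BD| = 7.1188
θ=256°: circle(B,6.00) ∩ circle(D,3.00): a=5.4558, h=2.4969
θ=256°:   candidates: C₊=(2.2446,1.1865) cross=17.775; C₋=(4.9672,-2.9998) cross=-17.775
θ=256°:   branch + wants cross > 0 → take C=(2.2446,1.1865) (cross=17.775)
θ=256°: ex = (C−B)/|BC| = (0.5354,0.8446); ey = (-0.8446,0.5354)
θ=256°: P = B + -1.25·ex + 1.89·ey = (-3.2332,-3.9251)

θ=243°: -4.06 -3.25
θ=256°: -3.23 -3.93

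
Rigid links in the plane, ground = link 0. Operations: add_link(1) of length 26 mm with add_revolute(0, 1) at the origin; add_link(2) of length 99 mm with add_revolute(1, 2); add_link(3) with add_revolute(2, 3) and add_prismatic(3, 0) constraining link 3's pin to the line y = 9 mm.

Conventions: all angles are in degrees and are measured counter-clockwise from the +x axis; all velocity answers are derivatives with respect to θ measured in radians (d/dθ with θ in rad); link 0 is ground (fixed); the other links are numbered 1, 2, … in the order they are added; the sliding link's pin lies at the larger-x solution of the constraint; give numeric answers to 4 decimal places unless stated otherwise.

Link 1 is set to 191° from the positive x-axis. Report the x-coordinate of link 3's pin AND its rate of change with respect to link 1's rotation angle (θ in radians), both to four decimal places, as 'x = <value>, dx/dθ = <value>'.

geometry: r = 26 mm, L = 99 mm, e = 9 mm
crank pin P = (r cos θ, r sin θ) = (-25.522307, -4.961034)
h = r sin θ − e = -4.961034 − 9 = -13.961034
x = r cos θ + √(L² − h²) = -25.522307 + 98.010660 = 72.488354
dx/dθ = −r sin θ − h·r cos θ/√(L² − h²) (θ in radians; h = -13.961034) = 1.325534

x = 72.4884, dx/dθ = 1.3255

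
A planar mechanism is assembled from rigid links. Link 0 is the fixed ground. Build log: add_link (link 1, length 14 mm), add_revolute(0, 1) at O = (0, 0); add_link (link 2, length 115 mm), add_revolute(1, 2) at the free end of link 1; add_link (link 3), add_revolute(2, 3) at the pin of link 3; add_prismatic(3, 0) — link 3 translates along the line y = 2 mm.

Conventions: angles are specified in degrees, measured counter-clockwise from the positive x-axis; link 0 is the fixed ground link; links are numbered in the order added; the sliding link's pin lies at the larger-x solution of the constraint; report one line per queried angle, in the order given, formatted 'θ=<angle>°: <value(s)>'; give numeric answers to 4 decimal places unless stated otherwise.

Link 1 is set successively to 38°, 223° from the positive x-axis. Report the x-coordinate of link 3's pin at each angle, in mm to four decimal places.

geometry: r = 14 mm, L = 115 mm, e = 2 mm
θ=38°: crank pin P = (r cos θ, r sin θ) = (11.032151, 8.619261)
θ=38°: h = r sin θ − e = 8.619261 − 2 = 6.619261
θ=38°: x = r cos θ + √(L² − h²) = 11.032151 + 114.809344 = 125.841494
θ=223°: crank pin P = (r cos θ, r sin θ) = (-10.238952, -9.547977)
θ=223°: h = r sin θ − e = -9.547977 − 2 = -11.547977
θ=223°: x = r cos θ + √(L² − h²) = -10.238952 + 114.418723 = 104.179771

θ=38°: 125.8415
θ=223°: 104.1798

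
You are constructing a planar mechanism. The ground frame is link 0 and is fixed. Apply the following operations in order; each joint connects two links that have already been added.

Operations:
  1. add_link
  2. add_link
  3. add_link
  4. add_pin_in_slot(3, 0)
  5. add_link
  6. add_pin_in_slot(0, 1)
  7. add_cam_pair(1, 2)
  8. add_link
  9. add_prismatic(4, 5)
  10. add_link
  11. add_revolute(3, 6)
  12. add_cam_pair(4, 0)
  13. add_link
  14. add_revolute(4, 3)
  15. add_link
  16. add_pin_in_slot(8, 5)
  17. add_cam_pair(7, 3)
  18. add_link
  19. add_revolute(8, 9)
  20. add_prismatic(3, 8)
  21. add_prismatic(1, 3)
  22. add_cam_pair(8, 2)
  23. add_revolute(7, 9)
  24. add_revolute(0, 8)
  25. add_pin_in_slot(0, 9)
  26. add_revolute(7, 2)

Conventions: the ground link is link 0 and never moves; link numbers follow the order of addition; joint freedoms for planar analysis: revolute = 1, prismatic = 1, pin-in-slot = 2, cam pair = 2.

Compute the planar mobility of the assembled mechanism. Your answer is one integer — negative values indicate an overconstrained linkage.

(L,J1,J2)=(1,0,0); link0 fixed
link1: (2,0,0)
link2: (3,0,0)
link3: (4,0,0)
PS 3-0 [J2]: (4,0,1)
link4: (5,0,1)
PS 0-1 [J2]: (5,0,2)
C 1-2 [J2]: (5,0,3)
link5: (6,0,3)
P 4-5 [J1]: (6,1,3)
link6: (7,1,3)
R 3-6 [J1]: (7,2,3)
C 4-0 [J2]: (7,2,4)
link7: (8,2,4)
R 4-3 [J1]: (8,3,4)
link8: (9,3,4)
PS 8-5 [J2]: (9,3,5)
C 7-3 [J2]: (9,3,6)
link9: (10,3,6)
R 8-9 [J1]: (10,4,6)
P 3-8 [J1]: (10,5,6)
P 1-3 [J1]: (10,6,6)
C 8-2 [J2]: (10,6,7)
R 7-9 [J1]: (10,7,7)
R 0-8 [J1]: (10,8,7)
PS 0-9 [J2]: (10,8,8)
R 7-2 [J1]: (10,9,8)
Grübler: 3·9 − 2·9 − 8 = 1

M = 1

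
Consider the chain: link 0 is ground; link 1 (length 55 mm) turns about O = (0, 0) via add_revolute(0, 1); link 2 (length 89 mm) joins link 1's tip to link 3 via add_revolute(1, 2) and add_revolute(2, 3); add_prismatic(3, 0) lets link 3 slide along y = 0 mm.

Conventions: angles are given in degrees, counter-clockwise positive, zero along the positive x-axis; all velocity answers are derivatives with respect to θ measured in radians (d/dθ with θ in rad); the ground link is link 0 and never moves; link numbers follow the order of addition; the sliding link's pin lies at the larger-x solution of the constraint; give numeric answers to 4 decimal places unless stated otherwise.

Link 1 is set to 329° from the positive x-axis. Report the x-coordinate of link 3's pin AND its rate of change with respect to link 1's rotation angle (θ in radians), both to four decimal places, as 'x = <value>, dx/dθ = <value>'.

geometry: r = 55 mm, L = 89 mm, e = 0 mm
crank pin P = (r cos θ, r sin θ) = (47.144202, -28.327094)
h = r sin θ − e = -28.327094 − 0 = -28.327094
x = r cos θ + √(L² − h²) = 47.144202 + 84.371652 = 131.515854
dx/dθ = −r sin θ − h·r cos θ/√(L² − h²) (θ in radians; h = -28.327094) = 44.155375

x = 131.5159, dx/dθ = 44.1554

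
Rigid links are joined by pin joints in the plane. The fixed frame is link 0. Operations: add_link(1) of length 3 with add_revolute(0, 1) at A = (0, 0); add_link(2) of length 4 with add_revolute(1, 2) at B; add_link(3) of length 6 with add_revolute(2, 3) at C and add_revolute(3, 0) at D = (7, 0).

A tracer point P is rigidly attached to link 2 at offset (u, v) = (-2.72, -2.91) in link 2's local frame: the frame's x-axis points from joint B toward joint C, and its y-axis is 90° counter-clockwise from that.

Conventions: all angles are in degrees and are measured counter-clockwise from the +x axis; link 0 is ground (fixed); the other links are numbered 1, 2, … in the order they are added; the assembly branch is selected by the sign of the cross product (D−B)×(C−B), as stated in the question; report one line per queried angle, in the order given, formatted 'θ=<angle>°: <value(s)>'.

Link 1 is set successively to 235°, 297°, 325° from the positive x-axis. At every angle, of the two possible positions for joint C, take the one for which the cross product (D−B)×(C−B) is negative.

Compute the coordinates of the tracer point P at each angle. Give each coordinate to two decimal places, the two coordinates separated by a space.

A=(0,0), D=(7.00,0)
θ=235°: B = A + 3.00·(cos235°, sin235°) = (-1.7207, -2.4575)
θ=235°: |BD| = 9.0604
θ=235°: circle(B,4.00) ∩ circle(D,6.00): a=3.4265, h=2.0638
θ=235°:   candidates: C₊=(1.0175,0.4583) cross=18.699; C₋=(2.1371,-3.5145) cross=-18.699
θ=235°:   branch - wants cross < 0 → take C=(2.1371,-3.5145) (cross=-18.699)
θ=235°: ex = (C−B)/|BC| = (0.9644,-0.2643); ey = (0.2643,0.9644)
θ=235°: P = B + -2.72·ex + -2.91·ey = (-5.1131,-4.5452)
θ=297°: B = A + 3.00·(cos297°, sin297°) = (1.3620, -2.6730)
θ=297°: |BD| = 6.2396
θ=297°: circle(B,4.00) ∩ circle(D,6.00): a=1.5171, h=3.7011
θ=297°:   candidates: C₊=(1.1473,1.3212) cross=23.093; C₋=(4.3184,-5.3674) cross=-23.093
θ=297°:   branch - wants cross < 0 → take C=(4.3184,-5.3674) (cross=-23.093)
θ=297°: ex = (C−B)/|BC| = (0.7391,-0.6736); ey = (0.6736,0.7391)
θ=297°: P = B + -2.72·ex + -2.91·ey = (-2.6085,-2.9916)
θ=325°: B = A + 3.00·(cos325°, sin325°) = (2.4575, -1.7207)
θ=325°: |BD| = 4.8575
θ=325°: circle(B,4.00) ∩ circle(D,6.00): a=0.3701, h=3.9828
θ=325°:   candidates: C₊=(1.3927,2.1349) cross=19.347; C₋=(4.2144,-5.3142) cross=-19.347
θ=325°:   branch - wants cross < 0 → take C=(4.2144,-5.3142) (cross=-19.347)
θ=325°: ex = (C−B)/|BC| = (0.4392,-0.8984); ey = (0.8984,0.4392)
θ=325°: P = B + -2.72·ex + -2.91·ey = (-1.3515,-0.5554)

θ=235°: -5.11 -4.55
θ=297°: -2.61 -2.99
θ=325°: -1.35 -0.56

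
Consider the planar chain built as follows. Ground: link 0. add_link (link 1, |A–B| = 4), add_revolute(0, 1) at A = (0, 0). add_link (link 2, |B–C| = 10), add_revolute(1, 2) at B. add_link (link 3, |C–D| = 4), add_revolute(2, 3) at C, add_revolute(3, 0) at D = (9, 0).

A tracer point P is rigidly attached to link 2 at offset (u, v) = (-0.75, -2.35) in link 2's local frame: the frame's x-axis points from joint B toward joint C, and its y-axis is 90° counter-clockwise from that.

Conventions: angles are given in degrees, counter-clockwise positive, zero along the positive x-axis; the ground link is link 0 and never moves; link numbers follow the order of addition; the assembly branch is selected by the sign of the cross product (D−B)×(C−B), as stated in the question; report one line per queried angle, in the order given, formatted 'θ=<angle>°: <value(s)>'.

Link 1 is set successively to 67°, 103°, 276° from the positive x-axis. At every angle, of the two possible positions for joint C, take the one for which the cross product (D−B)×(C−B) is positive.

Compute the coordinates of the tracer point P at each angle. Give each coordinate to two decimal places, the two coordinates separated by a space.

A=(0,0), D=(9.00,0)
θ=67°: B = A + 4.00·(cos67°, sin67°) = (1.5629, 3.6820)
θ=67°: |BD| = 8.2986
θ=67°: circle(B,10.00) ∩ circle(D,4.00): a=9.2104, h=3.8947
θ=67°:   candidates: C₊=(11.5451,3.0858) cross=32.321; C₋=(8.0891,-3.8949) cross=-32.321
θ=67°:   branch + wants cross > 0 → take C=(11.5451,3.0858) (cross=32.321)
θ=67°: ex = (C−B)/|BC| = (0.9982,-0.0596); ey = (0.0596,0.9982)
θ=67°: P = B + -0.75·ex + -2.35·ey = (0.6742,1.3809)
θ=103°: B = A + 4.00·(cos103°, sin103°) = (-0.8998, 3.8975)
θ=103°: |BD| = 10.6394
θ=103°: circle(B,10.00) ∩ circle(D,4.00): a=9.2673, h=3.7573
θ=103°:   candidates: C₊=(9.0997,3.9988) cross=39.975; C₋=(6.3469,-2.9935) cross=-39.975
θ=103°:   branch + wants cross > 0 → take C=(9.0997,3.9988) (cross=39.975)
θ=103°: ex = (C−B)/|BC| = (0.9999,0.0101); ey = (-0.0101,0.9999)
θ=103°: P = B + -0.75·ex + -2.35·ey = (-1.6260,1.5400)
θ=276°: B = A + 4.00·(cos276°, sin276°) = (0.4181, -3.9781)
θ=276°: |BD| = 9.4591
θ=276°: circle(B,10.00) ∩ circle(D,4.00): a=9.1697, h=3.9895
θ=276°:   candidates: C₊=(7.0597,3.4979) cross=37.737; C₋=(10.4153,-3.7412) cross=-37.737
θ=276°:   branch + wants cross > 0 → take C=(7.0597,3.4979) (cross=37.737)
θ=276°: ex = (C−B)/|BC| = (0.6642,0.7476); ey = (-0.7476,0.6642)
θ=276°: P = B + -0.75·ex + -2.35·ey = (1.6768,-6.0995)

θ=67°: 0.67 1.38
θ=103°: -1.63 1.54
θ=276°: 1.68 -6.10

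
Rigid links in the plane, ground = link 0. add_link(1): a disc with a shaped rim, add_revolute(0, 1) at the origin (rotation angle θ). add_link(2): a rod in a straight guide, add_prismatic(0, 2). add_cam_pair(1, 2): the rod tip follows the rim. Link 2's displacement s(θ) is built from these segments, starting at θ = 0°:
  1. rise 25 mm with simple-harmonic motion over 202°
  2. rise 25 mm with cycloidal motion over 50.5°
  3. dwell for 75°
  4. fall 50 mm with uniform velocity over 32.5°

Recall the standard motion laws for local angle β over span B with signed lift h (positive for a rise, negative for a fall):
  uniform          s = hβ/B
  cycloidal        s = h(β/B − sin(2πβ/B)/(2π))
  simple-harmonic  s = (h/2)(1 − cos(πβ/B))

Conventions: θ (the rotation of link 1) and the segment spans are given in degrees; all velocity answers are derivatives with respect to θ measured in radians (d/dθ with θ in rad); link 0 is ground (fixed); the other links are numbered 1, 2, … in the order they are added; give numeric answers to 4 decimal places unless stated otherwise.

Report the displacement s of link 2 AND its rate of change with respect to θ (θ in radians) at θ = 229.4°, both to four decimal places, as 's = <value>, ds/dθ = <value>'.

segment 1 (0° to 202°, simple-harmonic, h = 25) is passed completely: s = 0.0000 + (25) = 25.0000
θ = 229.4° falls in segment 2 (202° to 252.5°, cycloidal, h = 25): β = 229.4 − 202 = 27.4°, B = 50.5°; Δs = 25·(0.5426 − sin(2π·0.5426)/(2π)) = 14.6161; s = 25.0000 + 14.6161 = 39.6161
velocity in seg [202°–252.5°] (cycloidal), θ in radians: β = 27.4° = 0.4782 rad, B = 50.5° = 0.8814 rad; ds/dθ = (h/B)(1 − cos(2πβ/B)) = (25/0.8814)(1 − cos(2π·0.5426)) = 55.719697 mm/rad

s = 39.6161, ds/dθ = 55.7197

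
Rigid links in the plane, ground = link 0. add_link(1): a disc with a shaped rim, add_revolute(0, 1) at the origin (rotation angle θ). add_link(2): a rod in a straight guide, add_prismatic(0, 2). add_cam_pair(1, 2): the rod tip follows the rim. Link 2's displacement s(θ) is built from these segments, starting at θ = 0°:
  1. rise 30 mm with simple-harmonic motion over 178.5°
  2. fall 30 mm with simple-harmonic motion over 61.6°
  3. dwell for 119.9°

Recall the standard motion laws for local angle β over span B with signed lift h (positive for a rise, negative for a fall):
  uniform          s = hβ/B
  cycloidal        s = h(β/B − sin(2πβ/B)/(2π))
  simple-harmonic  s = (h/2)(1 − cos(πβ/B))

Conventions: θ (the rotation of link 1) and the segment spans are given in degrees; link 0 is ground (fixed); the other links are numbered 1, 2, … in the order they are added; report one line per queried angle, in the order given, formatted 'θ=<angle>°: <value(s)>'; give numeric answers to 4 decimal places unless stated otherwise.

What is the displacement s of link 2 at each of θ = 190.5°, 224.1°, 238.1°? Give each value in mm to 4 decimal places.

segment 1 (0° to 178.5°, simple-harmonic, h = 30) is passed completely: s = 0.0000 + (30) = 30.0000
θ = 190.5° falls in segment 2 (178.5° to 240.1°, simple-harmonic, h = -30): β = 190.5 − 178.5 = 12°, B = 61.6°; Δs = -30/2·(1 − cos(π·0.1948)) = -2.7225; s = 30.0000 − 2.7225 = 27.2775
θ = 224.1° falls in segment 2 (178.5° to 240.1°, simple-harmonic, h = -30): β = 224.1 − 178.5 = 45.6°, B = 61.6°; Δs = -30/2·(1 − cos(π·0.7403)) = -25.2771; s = 30.0000 − 25.2771 = 4.7229
θ = 238.1° falls in segment 2 (178.5° to 240.1°, simple-harmonic, h = -30): β = 238.1 − 178.5 = 59.6°, B = 61.6°; Δs = -30/2·(1 − cos(π·0.9675)) = -29.9220; s = 30.0000 − 29.9220 = 0.0780

θ=190.5°: 27.2775
θ=224.1°: 4.7229
θ=238.1°: 0.0780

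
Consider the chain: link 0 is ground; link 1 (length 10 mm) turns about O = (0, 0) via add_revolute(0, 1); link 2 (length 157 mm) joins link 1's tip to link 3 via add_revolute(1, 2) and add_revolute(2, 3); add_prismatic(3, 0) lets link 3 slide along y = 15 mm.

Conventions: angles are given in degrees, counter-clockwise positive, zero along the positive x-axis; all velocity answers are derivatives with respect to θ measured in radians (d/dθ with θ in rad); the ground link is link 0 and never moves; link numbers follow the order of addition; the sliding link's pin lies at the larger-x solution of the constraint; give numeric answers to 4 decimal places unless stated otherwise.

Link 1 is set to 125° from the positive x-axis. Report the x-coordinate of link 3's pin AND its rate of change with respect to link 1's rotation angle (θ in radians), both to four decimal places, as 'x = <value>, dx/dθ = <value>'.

geometry: r = 10 mm, L = 157 mm, e = 15 mm
crank pin P = (r cos θ, r sin θ) = (-5.735764, 8.191520)
h = r sin θ − e = 8.191520 − 15 = -6.808480
x = r cos θ + √(L² − h²) = -5.735764 + 156.852302 = 151.116538
dx/dθ = −r sin θ − h·r cos θ/√(L² − h²) (θ in radians; h = -6.808480) = -8.440492

x = 151.1165, dx/dθ = -8.4405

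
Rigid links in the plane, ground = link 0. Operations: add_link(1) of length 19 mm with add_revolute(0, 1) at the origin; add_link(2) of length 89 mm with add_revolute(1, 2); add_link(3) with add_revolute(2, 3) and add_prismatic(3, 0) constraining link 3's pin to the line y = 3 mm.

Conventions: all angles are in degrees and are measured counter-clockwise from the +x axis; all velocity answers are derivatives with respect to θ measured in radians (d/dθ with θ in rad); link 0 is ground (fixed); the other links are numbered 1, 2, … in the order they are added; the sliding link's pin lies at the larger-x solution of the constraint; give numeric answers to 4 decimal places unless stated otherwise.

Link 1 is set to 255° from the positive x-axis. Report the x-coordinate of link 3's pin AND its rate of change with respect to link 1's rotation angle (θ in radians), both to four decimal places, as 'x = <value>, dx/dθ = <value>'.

geometry: r = 19 mm, L = 89 mm, e = 3 mm
crank pin P = (r cos θ, r sin θ) = (-4.917562, -18.352591)
h = r sin θ − e = -18.352591 − 3 = -21.352591
x = r cos θ + √(L² − h²) = -4.917562 + 86.400618 = 81.483057
dx/dθ = −r sin θ − h·r cos θ/√(L² − h²) (θ in radians; h = -21.352591) = 17.137291

x = 81.4831, dx/dθ = 17.1373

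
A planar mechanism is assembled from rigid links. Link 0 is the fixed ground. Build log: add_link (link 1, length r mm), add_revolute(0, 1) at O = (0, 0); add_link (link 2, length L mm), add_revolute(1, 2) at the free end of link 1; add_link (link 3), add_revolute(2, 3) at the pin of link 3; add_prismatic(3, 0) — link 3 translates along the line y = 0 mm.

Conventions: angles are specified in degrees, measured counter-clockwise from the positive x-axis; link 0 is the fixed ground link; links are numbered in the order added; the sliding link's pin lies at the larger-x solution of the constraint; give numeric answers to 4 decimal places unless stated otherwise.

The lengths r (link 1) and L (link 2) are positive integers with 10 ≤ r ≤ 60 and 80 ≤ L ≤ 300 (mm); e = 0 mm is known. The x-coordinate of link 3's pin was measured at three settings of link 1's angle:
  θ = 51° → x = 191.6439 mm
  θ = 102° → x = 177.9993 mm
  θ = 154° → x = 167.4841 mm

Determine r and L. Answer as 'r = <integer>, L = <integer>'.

constraint per measurement: (x − r cos θ)² + (r sin θ − e)² = L²
subtracting the θ₁ and θ₂ equations cancels the r² and L² terms:
r = (x₁² − x₂²) / (2[(x₁cos θ₁ + e sin θ₁) − (x₂cos θ₂ + e sin θ₂)]) = 16.0000 → r = 16
L² = (x₁ − r cos θ₁)² + (r sin θ₁ − e)² = 33124.0112 → L = 182.0000 → L = 182
check at θ₃=154°: x = 167.4841 (printed 167.4841) ✓

r = 16, L = 182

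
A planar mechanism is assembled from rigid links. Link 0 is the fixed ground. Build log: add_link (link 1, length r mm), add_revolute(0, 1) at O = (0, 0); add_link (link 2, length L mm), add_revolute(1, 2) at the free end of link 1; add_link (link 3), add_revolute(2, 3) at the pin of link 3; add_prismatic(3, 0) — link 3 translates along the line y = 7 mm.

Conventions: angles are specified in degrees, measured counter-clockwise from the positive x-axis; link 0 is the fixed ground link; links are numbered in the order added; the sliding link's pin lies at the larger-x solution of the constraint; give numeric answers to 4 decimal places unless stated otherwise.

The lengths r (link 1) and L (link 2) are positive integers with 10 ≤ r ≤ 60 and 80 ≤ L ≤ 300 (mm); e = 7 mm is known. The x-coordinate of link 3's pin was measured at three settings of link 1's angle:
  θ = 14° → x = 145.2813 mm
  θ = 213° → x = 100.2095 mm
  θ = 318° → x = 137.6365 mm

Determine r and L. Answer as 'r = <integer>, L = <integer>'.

constraint per measurement: (x − r cos θ)² + (r sin θ − e)² = L²
subtracting the θ₁ and θ₂ equations cancels the r² and L² terms:
r = (x₁² − x₂²) / (2[(x₁cos θ₁ + e sin θ₁) − (x₂cos θ₂ + e sin θ₂)]) = 24.0000 → r = 24
L² = (x₁ − r cos θ₁)² + (r sin θ₁ − e)² = 14884.0108 → L = 122.0000 → L = 122
check at θ₃=318°: x = 137.6365 (printed 137.6365) ✓

r = 24, L = 122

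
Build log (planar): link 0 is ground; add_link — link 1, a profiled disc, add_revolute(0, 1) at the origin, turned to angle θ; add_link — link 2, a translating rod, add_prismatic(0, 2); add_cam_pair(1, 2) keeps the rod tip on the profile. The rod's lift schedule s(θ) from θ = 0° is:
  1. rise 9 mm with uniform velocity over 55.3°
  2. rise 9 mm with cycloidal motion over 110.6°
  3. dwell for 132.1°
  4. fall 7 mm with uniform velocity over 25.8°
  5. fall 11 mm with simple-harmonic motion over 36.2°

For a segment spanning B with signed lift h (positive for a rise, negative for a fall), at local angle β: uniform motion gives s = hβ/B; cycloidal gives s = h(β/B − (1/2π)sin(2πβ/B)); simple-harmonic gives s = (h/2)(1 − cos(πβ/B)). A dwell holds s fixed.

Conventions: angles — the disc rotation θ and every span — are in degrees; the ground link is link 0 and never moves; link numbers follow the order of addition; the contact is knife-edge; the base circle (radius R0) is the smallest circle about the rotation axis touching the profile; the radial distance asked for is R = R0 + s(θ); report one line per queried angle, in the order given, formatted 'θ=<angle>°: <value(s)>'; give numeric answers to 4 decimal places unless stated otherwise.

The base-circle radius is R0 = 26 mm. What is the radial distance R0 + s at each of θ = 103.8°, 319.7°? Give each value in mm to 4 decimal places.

seg 1 [0°–55.3°] uniform, h=9: full span → s += 9 → s = 9.0000
seg 2 [55.3°–165.9°] cycloidal, h=9: θ=103.8° here. β=48.5, B=110.6. 9·(0.4385 − sin(2π·0.4385)/(2π)) = 3.4070 → s = 12.4070
seg 2 [55.3°–165.9°] cycloidal, h=9: full span → s += 9 → s = 18.0000
seg 3 [165.9°–298°] dwell: s stays 18.0000
seg 4 [298°–323.8°] uniform, h=-7: θ=319.7° here. β=21.7, B=25.8. -7·21.7/25.8 = -5.8876 → s = 12.1124
θ=103.8°: R = R0 + s = 26 + 12.4070 = 38.4070
θ=319.7°: R = R0 + s = 26 + 12.1124 = 38.1124

θ=103.8°: 38.4070
θ=319.7°: 38.1124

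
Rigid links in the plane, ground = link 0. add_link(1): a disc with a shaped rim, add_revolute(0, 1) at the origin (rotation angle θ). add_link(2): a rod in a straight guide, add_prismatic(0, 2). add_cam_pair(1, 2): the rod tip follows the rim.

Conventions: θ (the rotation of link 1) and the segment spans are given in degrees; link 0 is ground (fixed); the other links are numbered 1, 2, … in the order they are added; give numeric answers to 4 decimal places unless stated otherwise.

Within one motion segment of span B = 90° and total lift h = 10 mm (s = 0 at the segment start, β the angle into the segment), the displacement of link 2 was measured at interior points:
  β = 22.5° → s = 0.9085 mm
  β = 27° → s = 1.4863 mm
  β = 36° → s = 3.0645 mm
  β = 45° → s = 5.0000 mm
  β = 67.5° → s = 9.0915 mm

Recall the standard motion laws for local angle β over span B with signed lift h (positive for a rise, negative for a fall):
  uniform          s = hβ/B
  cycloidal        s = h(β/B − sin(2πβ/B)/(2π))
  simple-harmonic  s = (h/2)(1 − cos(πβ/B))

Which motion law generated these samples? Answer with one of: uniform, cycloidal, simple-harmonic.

candidates at β/B = r: uniform s = h·r (linear in β); cycloidal s = h·(r − sin(2πr)/(2π)); simple-harmonic s = (h/2)(1 − cos(πr))
β=22.5°: printed 0.9085 | uniform 2.5000, cycloidal 0.9085, simple-harmonic 1.4645
β=27°: printed 1.4863 | uniform 3.0000, cycloidal 1.4863, simple-harmonic 2.0611
β=36°: printed 3.0645 | uniform 4.0000, cycloidal 3.0645, simple-harmonic 3.4549
β=45°: printed 5.0000 | uniform 5.0000, cycloidal 5.0000, simple-harmonic 5.0000
β=67.5°: printed 9.0915 | uniform 7.5000, cycloidal 9.0915, simple-harmonic 8.5355
only one law matches every sample → cycloidal

cycloidal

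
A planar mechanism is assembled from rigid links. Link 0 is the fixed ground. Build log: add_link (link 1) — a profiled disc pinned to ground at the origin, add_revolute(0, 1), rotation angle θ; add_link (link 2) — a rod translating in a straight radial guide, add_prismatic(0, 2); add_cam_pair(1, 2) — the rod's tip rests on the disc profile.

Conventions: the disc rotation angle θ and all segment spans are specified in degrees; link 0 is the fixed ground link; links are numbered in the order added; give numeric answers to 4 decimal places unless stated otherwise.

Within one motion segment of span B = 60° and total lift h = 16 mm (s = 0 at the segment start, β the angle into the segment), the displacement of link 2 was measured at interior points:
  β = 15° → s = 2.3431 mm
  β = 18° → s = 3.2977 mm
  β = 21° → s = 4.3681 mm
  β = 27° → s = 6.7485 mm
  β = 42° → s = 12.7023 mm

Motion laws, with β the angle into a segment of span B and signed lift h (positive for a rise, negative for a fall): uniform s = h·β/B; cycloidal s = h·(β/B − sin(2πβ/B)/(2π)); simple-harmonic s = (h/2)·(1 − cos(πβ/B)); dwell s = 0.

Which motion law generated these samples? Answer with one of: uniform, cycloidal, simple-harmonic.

candidates at β/B = r: uniform s = h·r (linear in β); cycloidal s = h·(r − sin(2πr)/(2π)); simple-harmonic s = (h/2)(1 − cos(πr))
β=15°: printed 2.3431 | uniform 4.0000, cycloidal 1.4535, simple-harmonic 2.3431
β=18°: printed 3.2977 | uniform 4.8000, cycloidal 2.3782, simple-harmonic 3.2977
β=21°: printed 4.3681 | uniform 5.6000, cycloidal 3.5399, simple-harmonic 4.3681
β=27°: printed 6.7485 | uniform 7.2000, cycloidal 6.4131, simple-harmonic 6.7485
β=42°: printed 12.7023 | uniform 11.2000, cycloidal 13.6218, simple-harmonic 12.7023
only one law matches every sample → simple-harmonic

simple-harmonic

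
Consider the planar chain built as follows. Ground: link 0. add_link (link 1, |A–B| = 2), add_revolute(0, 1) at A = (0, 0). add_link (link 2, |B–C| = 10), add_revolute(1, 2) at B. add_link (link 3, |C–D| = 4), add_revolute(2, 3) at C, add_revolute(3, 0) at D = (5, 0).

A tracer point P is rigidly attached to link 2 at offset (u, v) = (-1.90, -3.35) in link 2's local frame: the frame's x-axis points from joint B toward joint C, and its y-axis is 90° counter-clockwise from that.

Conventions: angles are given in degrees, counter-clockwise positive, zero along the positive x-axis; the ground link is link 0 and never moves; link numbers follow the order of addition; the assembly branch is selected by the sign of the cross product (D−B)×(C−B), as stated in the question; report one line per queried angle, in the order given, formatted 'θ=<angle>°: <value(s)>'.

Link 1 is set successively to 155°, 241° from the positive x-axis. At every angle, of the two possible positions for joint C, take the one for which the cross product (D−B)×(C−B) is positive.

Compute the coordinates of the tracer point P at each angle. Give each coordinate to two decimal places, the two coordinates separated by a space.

A=(0,0), D=(5.00,0)
θ=155°: B = A + 2.00·(cos155°, sin155°) = (-1.8126, 0.8452)
θ=155°: |BD| = 6.8648
θ=155°: circle(B,10.00) ∩ circle(D,4.00): a=9.5505, h=2.9643
θ=155°:   candidates: C₊=(8.0302,2.6111) cross=20.349; C₋=(7.3003,-3.2724) cross=-20.349
θ=155°:   branch + wants cross > 0 → take C=(8.0302,2.6111) (cross=20.349)
θ=155°: ex = (C−B)/|BC| = (0.9843,0.1766); ey = (-0.1766,0.9843)
θ=155°: P = B + -1.90·ex + -3.35·ey = (-3.0912,-2.7876)
θ=241°: B = A + 2.00·(cos241°, sin241°) = (-0.9696, -1.7492)
θ=241°: |BD| = 6.2206
θ=241°: circle(B,10.00) ∩ circle(D,4.00): a=9.8620, h=1.6553
θ=241°:   candidates: C₊=(8.0290,2.6125) cross=10.297; C₋=(8.9600,-0.5646) cross=-10.297
θ=241°:   branch + wants cross > 0 → take C=(8.0290,2.6125) (cross=10.297)
θ=241°: ex = (C−B)/|BC| = (0.8999,0.4362); ey = (-0.4362,0.8999)
θ=241°: P = B + -1.90·ex + -3.35·ey = (-1.2182,-5.5925)

θ=155°: -3.09 -2.79
θ=241°: -1.22 -5.59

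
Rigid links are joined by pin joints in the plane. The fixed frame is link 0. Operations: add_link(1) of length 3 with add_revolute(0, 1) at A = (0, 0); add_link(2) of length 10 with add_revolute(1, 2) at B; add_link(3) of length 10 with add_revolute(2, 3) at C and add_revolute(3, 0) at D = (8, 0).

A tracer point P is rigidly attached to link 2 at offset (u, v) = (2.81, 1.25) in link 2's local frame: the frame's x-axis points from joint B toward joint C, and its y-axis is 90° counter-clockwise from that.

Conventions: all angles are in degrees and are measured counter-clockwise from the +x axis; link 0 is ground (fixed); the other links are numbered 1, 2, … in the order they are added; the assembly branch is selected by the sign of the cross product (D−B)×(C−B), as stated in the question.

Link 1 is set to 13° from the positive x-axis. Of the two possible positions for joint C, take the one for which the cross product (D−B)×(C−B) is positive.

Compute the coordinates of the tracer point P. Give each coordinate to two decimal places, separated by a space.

A=(0,0), D=(8.00,0)
B = A + 3.00·(cos13°, sin13°) = (2.9231, 0.6749)
|BD| = 5.1215
circle(B,10.00) ∩ circle(D,10.00): a=2.5608, h=9.6666
  candidates: C₊=(6.7353,9.9197) cross=49.508; C₋=(4.1878,-9.2449) cross=-49.508
  branch + wants cross > 0 → take C=(6.7353,9.9197) (cross=49.508)
ex = (C−B)/|BC| = (0.3812,0.9245); ey = (-0.9245,0.3812)
P = B + 2.81·ex + 1.25·ey = (2.8387,3.7492)

2.84 3.75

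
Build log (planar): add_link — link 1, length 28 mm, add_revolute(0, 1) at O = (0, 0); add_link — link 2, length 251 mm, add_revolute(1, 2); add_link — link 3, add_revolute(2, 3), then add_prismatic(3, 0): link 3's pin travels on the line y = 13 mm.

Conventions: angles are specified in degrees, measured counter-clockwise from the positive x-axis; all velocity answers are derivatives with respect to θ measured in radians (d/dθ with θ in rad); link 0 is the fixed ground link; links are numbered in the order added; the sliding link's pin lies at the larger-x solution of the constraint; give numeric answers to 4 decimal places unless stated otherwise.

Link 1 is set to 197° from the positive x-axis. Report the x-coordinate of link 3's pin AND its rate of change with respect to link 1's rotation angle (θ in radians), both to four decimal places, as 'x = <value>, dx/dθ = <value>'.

geometry: r = 28 mm, L = 251 mm, e = 13 mm
crank pin P = (r cos θ, r sin θ) = (-26.776533, -8.186408)
h = r sin θ − e = -8.186408 − 13 = -21.186408
x = r cos θ + √(L² − h²) = -26.776533 + 250.104251 = 223.327717
dx/dθ = −r sin θ − h·r cos θ/√(L² − h²) (θ in radians; h = -21.186408) = 5.918159

x = 223.3277, dx/dθ = 5.9182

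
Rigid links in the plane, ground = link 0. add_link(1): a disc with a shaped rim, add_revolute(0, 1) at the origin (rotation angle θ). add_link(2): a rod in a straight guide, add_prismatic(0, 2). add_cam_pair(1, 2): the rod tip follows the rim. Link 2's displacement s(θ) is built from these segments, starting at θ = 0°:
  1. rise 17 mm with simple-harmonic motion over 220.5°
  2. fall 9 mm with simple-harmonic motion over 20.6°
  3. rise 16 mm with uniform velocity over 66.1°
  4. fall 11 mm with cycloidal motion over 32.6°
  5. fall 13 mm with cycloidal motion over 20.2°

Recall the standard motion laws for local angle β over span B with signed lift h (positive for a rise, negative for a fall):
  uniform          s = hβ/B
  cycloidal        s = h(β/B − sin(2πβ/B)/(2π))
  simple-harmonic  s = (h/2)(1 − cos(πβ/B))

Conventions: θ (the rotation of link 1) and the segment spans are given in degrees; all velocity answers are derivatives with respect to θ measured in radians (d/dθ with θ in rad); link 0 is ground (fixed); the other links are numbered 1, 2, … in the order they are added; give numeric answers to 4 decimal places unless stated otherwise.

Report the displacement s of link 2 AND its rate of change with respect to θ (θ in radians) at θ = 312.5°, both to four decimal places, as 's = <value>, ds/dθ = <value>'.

segment 1 (0° to 220.5°, simple-harmonic, h = 17) is passed completely: s = 0.0000 + (17) = 17.0000
segment 2 (220.5° to 241.1°, simple-harmonic, h = -9) is passed completely: s = 17.0000 + (-9) = 8.0000
segment 3 (241.1° to 307.2°, uniform, h = 16) is passed completely: s = 8.0000 + (16) = 24.0000
θ = 312.5° falls in segment 4 (307.2° to 339.8°, cycloidal, h = -11): β = 312.5 − 307.2 = 5.3°, B = 32.6°; Δs = -11·(0.1626 − sin(2π·0.1626)/(2π)) = -0.2952; s = 24.0000 − 0.2952 = 23.7048
velocity in seg [307.2°–339.8°] (cycloidal), θ in radians: β = 5.3° = 0.0925 rad, B = 32.6° = 0.5690 rad; ds/dθ = (h/B)(1 − cos(2πβ/B)) = ((-11)/0.5690)(1 − cos(2π·0.1626)) = -9.239446 mm/rad

s = 23.7048, ds/dθ = -9.2394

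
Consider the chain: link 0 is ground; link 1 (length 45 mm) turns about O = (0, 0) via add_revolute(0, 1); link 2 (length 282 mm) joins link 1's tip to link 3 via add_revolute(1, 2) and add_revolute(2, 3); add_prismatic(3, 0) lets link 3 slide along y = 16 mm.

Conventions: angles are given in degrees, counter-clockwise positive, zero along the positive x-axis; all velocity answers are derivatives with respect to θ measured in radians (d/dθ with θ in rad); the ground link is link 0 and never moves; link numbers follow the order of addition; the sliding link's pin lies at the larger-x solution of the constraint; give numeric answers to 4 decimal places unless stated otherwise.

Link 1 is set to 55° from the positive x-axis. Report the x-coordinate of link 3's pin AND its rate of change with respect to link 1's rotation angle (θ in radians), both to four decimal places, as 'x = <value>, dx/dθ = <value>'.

geometry: r = 45 mm, L = 282 mm, e = 16 mm
crank pin P = (r cos θ, r sin θ) = (25.810940, 36.861842)
h = r sin θ − e = 36.861842 − 16 = 20.861842
x = r cos θ + √(L² − h²) = 25.810940 + 281.227281 = 307.038221
dx/dθ = −r sin θ − h·r cos θ/√(L² − h²) (θ in radians; h = 20.861842) = -38.776534

x = 307.0382, dx/dθ = -38.7765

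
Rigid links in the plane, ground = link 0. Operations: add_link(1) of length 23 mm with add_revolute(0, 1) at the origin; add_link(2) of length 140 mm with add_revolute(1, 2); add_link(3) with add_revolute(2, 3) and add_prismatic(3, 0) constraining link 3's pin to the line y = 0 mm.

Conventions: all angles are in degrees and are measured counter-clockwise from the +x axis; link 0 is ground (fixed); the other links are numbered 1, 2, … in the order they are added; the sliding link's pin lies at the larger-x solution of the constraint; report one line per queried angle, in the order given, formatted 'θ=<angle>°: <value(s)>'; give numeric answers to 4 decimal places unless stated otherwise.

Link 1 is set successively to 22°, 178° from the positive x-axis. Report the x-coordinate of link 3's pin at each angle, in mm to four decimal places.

geometry: r = 23 mm, L = 140 mm, e = 0 mm
θ=22°: crank pin P = (r cos θ, r sin θ) = (21.325229, 8.615952)
θ=22°: h = r sin θ − e = 8.615952 − 0 = 8.615952
θ=22°: x = r cos θ + √(L² − h²) = 21.325229 + 139.734625 = 161.059853
θ=178°: crank pin P = (r cos θ, r sin θ) = (-22.985989, 0.802688)
θ=178°: h = r sin θ − e = 0.802688 − 0 = 0.802688
θ=178°: x = r cos θ + √(L² − h²) = -22.985989 + 139.997699 = 117.011710

θ=22°: 161.0599
θ=178°: 117.0117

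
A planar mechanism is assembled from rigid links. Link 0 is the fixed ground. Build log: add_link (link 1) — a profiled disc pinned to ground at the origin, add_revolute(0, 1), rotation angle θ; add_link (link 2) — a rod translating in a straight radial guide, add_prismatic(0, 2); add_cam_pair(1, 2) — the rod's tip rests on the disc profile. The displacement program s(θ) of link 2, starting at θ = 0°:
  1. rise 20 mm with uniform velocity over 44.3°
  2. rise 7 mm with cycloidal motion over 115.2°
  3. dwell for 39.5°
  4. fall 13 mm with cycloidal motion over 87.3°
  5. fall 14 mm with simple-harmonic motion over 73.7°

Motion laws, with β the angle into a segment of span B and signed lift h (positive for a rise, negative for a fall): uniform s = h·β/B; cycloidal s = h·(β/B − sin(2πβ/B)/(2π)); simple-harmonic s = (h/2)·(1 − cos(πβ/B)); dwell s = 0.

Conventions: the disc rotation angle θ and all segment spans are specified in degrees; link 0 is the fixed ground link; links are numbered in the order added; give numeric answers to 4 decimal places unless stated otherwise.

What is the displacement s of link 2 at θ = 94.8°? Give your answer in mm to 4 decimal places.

seg 1 [0°–44.3°] uniform, h=20: full span → s += 20 → s = 20.0000
seg 2 [44.3°–159.5°] cycloidal, h=7: θ=94.8° here. β=50.5, B=115.2. 7·(0.4384 − sin(2π·0.4384)/(2π)) = 2.6479 → s = 22.6479

22.6479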